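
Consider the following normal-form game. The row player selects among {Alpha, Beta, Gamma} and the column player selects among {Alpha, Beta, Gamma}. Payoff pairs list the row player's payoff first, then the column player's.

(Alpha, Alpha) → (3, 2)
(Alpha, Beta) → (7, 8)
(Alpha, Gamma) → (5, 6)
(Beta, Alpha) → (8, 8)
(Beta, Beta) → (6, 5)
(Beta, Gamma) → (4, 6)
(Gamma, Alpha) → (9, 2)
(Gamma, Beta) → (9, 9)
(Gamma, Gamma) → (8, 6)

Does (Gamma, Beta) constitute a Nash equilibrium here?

Yes

Holding the column player at Beta: the row player gets 9 from Gamma, versus 7 from Alpha, 6 from Beta. No profitable deviation for the row player.
Holding the row player at Gamma: the column player gets 9 from Beta, versus 2 from Alpha, 6 from Gamma. No profitable deviation for the column player either.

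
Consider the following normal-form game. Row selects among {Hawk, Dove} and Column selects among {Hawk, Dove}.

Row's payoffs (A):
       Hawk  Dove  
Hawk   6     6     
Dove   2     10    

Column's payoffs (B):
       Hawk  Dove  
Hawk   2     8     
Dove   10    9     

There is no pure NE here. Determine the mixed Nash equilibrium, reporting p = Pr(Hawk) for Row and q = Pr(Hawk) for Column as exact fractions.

Each player's mixing probability is pinned down by making the *other* player indifferent.
Column indifferent between Hawk and Dove: p·2 + (1−p)·10 = p·8 + (1−p)·9 ⟹ 10 + (-8)p = 9 + (-1)p ⟹ p = 1/7.
Row indifferent between Hawk and Dove: q·6 + (1−q)·6 = q·2 + (1−q)·10 ⟹ 6 + 0q = 10 + (-8)q ⟹ q = 1/2.

p = 1/7, q = 1/2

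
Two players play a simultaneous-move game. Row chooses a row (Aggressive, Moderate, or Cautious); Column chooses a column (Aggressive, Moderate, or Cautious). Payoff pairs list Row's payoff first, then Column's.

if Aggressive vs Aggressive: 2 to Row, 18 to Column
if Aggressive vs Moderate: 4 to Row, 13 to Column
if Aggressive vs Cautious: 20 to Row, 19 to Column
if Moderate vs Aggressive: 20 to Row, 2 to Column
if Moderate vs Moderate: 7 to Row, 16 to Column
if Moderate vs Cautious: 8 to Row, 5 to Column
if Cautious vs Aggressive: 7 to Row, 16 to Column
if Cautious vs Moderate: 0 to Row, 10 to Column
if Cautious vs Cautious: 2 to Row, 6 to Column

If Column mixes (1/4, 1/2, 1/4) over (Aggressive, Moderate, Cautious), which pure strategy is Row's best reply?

Moderate

Compute Row's expected payoff from each pure strategy against the given mix.
Aggressive: (1/4)·2 + (1/2)·4 + (1/4)·20 = 15/2
Moderate: (1/4)·20 + (1/2)·7 + (1/4)·8 = 21/2
Cautious: (1/4)·7 + (1/2)·0 + (1/4)·2 = 9/4
Highest expected payoff is 21/2, from Moderate.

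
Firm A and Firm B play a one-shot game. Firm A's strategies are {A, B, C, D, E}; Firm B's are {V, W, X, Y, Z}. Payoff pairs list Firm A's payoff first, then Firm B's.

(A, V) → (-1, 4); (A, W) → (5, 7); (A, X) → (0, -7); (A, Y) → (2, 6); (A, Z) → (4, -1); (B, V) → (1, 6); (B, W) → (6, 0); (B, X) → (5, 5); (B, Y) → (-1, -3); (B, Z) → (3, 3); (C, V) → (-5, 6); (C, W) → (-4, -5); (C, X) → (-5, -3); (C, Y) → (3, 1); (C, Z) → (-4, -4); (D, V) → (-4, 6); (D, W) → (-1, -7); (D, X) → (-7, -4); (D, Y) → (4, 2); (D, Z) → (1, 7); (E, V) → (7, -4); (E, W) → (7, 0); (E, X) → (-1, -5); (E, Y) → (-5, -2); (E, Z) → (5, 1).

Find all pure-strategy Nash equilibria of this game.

(E, Z)

Find each player's best response to every opponent strategy; NE are the intersections.
Firm A's best responses — vs V: E (payoff 7); vs W: E (payoff 7); vs X: B (payoff 5); vs Y: D (payoff 4); vs Z: E (payoff 5).
Firm B's best responses — vs A: W (payoff 7); vs B: V (payoff 6); vs C: V (payoff 6); vs D: Z (payoff 7); vs E: Z (payoff 1).
The only mutual best response is (E, Z); neither player gains by switching there.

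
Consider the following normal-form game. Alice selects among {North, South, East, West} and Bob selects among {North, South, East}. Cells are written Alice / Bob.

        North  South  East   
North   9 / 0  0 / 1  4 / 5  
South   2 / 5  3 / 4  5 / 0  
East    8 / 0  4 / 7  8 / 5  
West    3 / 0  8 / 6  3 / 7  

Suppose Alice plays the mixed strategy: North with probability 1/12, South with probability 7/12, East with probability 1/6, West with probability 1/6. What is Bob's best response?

Compute Bob's expected payoff from each pure strategy against the given mix.
North: (1/12)·0 + (7/12)·5 + (1/6)·0 + (1/6)·0 = 35/12
South: (1/12)·1 + (7/12)·4 + (1/6)·7 + (1/6)·6 = 55/12
East: (1/12)·5 + (7/12)·0 + (1/6)·5 + (1/6)·7 = 29/12
Highest expected payoff is 55/12, from South.

South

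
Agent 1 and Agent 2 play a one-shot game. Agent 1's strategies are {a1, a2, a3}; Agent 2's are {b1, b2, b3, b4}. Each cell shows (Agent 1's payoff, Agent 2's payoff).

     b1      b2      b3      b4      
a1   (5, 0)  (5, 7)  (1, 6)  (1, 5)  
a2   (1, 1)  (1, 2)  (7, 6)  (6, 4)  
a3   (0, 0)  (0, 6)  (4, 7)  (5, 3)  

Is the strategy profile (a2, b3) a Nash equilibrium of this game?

Holding Agent 2 at b3: Agent 1 gets 7 from a2, versus 1 from a1, 4 from a3. No profitable deviation for Agent 1.
Holding Agent 1 at a2: Agent 2 gets 6 from b3, versus 1 from b1, 2 from b2, 4 from b4. No profitable deviation for Agent 2 either.

Yes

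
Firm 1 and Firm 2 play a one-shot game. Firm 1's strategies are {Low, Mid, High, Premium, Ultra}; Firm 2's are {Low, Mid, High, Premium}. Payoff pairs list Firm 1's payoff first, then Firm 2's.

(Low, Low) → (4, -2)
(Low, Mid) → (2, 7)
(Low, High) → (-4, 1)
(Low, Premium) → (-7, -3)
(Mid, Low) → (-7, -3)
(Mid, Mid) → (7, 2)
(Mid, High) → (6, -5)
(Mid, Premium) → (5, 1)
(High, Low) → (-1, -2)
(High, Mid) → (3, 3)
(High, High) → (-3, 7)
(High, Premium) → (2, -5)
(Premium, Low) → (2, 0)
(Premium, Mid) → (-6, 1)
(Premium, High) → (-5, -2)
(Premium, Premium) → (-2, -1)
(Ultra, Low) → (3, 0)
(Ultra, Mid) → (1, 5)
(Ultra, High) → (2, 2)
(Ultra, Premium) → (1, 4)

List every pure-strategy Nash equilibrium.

(Mid, Mid)

Find each player's best response to every opponent strategy; NE are the intersections.
Firm 1's best responses — vs Low: Low (payoff 4); vs Mid: Mid (payoff 7); vs High: Mid (payoff 6); vs Premium: Mid (payoff 5).
Firm 2's best responses — vs Low: Mid (payoff 7); vs Mid: Mid (payoff 2); vs High: High (payoff 7); vs Premium: Mid (payoff 1); vs Ultra: Mid (payoff 5).
The only mutual best response is (Mid, Mid); neither player gains by switching there.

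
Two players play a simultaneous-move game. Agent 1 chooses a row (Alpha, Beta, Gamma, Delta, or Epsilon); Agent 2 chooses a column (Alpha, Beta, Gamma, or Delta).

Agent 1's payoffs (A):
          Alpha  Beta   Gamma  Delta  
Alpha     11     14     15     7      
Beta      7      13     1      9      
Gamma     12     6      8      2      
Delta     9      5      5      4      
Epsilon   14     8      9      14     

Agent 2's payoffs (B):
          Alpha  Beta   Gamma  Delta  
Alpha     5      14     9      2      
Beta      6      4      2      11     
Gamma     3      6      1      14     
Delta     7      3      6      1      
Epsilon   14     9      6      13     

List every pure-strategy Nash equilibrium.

A profile is a Nash equilibrium when each player is best-responding to the other.
Agent 1's best responses — vs Alpha: Epsilon (payoff 14); vs Beta: Alpha (payoff 14); vs Gamma: Alpha (payoff 15); vs Delta: Epsilon (payoff 14).
Agent 2's best responses — vs Alpha: Beta (payoff 14); vs Beta: Delta (payoff 11); vs Gamma: Delta (payoff 14); vs Delta: Alpha (payoff 7); vs Epsilon: Alpha (payoff 14).
Mutual best responses occur at (Alpha, Beta) and (Epsilon, Alpha); at each, neither player gains by switching.

(Alpha, Beta) and (Epsilon, Alpha)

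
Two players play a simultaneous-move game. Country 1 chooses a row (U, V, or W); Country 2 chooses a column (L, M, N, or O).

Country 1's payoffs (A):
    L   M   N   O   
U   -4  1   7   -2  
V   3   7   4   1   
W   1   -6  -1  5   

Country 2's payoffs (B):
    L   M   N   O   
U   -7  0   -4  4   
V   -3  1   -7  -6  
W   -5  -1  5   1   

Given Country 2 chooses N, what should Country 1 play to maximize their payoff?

U

With Country 2 fixed at N, Country 1's payoffs are: U → 7, V → 4, W → -1.
The maximum is 7, achieved by U.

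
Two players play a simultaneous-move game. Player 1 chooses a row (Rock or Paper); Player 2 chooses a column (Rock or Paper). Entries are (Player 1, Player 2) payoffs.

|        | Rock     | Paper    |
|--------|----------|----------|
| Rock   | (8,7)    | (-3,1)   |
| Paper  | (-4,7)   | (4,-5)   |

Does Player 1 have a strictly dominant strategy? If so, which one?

Check whether one of Player 1's strategies beats all alternatives regardless of what the opponent does.
Rock is not dominant: against Paper, Paper gives 4 > -3.
Paper is not dominant: against Rock, Rock gives 8 > -4.
No single strategy is best against every opponent action.

No strictly dominant strategy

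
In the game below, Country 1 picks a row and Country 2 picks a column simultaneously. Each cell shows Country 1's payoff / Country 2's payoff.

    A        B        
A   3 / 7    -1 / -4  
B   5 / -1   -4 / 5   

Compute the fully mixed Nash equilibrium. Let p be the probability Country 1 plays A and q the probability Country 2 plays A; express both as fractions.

p = 6/17, q = 3/5

In a mixed NE each player is indifferent between their pure strategies, so the opponent's mix sets the indifference.
Country 2 indifferent between A and B: p·7 + (1−p)·(-1) = p·(-4) + (1−p)·5 ⟹ (-1) + 8p = 5 + (-9)p ⟹ p = 6/17.
Country 1 indifferent between A and B: q·3 + (1−q)·(-1) = q·5 + (1−q)·(-4) ⟹ (-1) + 4q = (-4) + 9q ⟹ q = 3/5.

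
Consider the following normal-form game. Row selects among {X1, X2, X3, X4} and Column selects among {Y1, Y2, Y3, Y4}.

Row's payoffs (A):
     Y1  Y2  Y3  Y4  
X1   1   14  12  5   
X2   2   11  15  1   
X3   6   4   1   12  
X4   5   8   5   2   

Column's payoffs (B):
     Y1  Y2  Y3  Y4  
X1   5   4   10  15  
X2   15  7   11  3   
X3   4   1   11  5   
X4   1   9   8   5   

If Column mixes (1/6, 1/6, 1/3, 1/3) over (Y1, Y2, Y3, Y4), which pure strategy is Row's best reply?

X1

Compute Row's expected payoff from each pure strategy against the given mix.
X1: (1/6)·1 + (1/6)·14 + (1/3)·12 + (1/3)·5 = 49/6
X2: (1/6)·2 + (1/6)·11 + (1/3)·15 + (1/3)·1 = 15/2
X3: (1/6)·6 + (1/6)·4 + (1/3)·1 + (1/3)·12 = 6
X4: (1/6)·5 + (1/6)·8 + (1/3)·5 + (1/3)·2 = 9/2
Highest expected payoff is 49/6, from X1.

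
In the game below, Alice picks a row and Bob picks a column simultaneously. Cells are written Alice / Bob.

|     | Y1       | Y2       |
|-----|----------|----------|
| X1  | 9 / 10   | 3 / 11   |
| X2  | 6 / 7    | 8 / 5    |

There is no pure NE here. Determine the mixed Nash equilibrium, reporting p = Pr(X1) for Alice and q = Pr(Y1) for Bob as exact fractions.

In a mixed NE each player is indifferent between their pure strategies, so the opponent's mix sets the indifference.
Bob indifferent between Y1 and Y2: p·10 + (1−p)·7 = p·11 + (1−p)·5 ⟹ 7 + 3p = 5 + 6p ⟹ p = 2/3.
Alice indifferent between X1 and X2: q·9 + (1−q)·3 = q·6 + (1−q)·8 ⟹ 3 + 6q = 8 + (-2)q ⟹ q = 5/8.

p = 2/3, q = 5/8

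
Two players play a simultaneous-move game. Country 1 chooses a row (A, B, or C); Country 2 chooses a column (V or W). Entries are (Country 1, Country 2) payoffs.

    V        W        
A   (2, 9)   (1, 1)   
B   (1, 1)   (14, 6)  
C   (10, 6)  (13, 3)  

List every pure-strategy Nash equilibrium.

(B, W) and (C, V)

A profile is a Nash equilibrium when each player is best-responding to the other.
Country 1's best responses — vs V: C (payoff 10); vs W: B (payoff 14).
Country 2's best responses — vs A: V (payoff 9); vs B: W (payoff 6); vs C: V (payoff 6).
Mutual best responses occur at (B, W) and (C, V); at each, neither player gains by switching.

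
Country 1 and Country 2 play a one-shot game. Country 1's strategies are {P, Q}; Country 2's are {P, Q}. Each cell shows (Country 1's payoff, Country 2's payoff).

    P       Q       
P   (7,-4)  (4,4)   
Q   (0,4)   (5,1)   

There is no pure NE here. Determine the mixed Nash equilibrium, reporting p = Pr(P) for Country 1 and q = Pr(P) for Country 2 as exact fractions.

Each player's mixing probability is pinned down by making the *other* player indifferent.
Country 2 indifferent between P and Q: p·(-4) + (1−p)·4 = p·4 + (1−p)·1 ⟹ 4 + (-8)p = 1 + 3p ⟹ p = 3/11.
Country 1 indifferent between P and Q: q·7 + (1−q)·4 = q·0 + (1−q)·5 ⟹ 4 + 3q = 5 + (-5)q ⟹ q = 1/8.

p = 3/11, q = 1/8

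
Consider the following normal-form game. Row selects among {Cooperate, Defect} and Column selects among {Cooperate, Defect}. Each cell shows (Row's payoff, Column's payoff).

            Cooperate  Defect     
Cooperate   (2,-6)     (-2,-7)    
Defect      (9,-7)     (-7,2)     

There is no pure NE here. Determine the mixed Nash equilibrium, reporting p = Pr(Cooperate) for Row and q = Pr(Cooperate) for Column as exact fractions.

p = 9/10, q = 5/12

Each player's mixing probability is pinned down by making the *other* player indifferent.
Column indifferent between Cooperate and Defect: p·(-6) + (1−p)·(-7) = p·(-7) + (1−p)·2 ⟹ (-7) + 1p = 2 + (-9)p ⟹ p = 9/10.
Row indifferent between Cooperate and Defect: q·2 + (1−q)·(-2) = q·9 + (1−q)·(-7) ⟹ (-2) + 4q = (-7) + 16q ⟹ q = 5/12.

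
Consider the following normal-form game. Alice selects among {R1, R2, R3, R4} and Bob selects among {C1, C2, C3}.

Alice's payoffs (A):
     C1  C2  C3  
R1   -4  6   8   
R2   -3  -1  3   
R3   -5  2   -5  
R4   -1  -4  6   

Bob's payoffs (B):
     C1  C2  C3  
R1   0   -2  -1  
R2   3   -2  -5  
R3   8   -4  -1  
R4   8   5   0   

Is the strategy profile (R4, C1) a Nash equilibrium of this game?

Yes

Holding Bob at C1: Alice gets -1 from R4, versus -4 from R1, -3 from R2, -5 from R3. No profitable deviation for Alice.
Holding Alice at R4: Bob gets 8 from C1, versus 5 from C2, 0 from C3. No profitable deviation for Bob either.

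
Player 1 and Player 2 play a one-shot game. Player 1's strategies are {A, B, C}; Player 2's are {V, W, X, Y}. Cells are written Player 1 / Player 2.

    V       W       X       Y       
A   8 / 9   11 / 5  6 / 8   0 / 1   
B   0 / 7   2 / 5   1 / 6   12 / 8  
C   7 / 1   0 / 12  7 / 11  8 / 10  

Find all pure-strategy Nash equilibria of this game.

(A, V) and (B, Y)

Find each player's best response to every opponent strategy; NE are the intersections.
Player 1's best responses — vs V: A (payoff 8); vs W: A (payoff 11); vs X: C (payoff 7); vs Y: B (payoff 12).
Player 2's best responses — vs A: V (payoff 9); vs B: Y (payoff 8); vs C: W (payoff 12).
Mutual best responses occur at (A, V) and (B, Y); at each, neither player gains by switching.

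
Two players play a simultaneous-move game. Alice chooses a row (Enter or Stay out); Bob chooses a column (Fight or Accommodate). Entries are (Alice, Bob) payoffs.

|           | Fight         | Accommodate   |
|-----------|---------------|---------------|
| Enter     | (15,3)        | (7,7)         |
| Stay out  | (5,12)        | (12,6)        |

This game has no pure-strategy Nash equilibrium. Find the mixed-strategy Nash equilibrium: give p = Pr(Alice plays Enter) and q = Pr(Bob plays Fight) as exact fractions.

Each player's mixing probability is pinned down by making the *other* player indifferent.
Bob indifferent between Fight and Accommodate: p·3 + (1−p)·12 = p·7 + (1−p)·6 ⟹ 12 + (-9)p = 6 + 1p ⟹ p = 3/5.
Alice indifferent between Enter and Stay out: q·15 + (1−q)·7 = q·5 + (1−q)·12 ⟹ 7 + 8q = 12 + (-7)q ⟹ q = 1/3.

p = 3/5, q = 1/3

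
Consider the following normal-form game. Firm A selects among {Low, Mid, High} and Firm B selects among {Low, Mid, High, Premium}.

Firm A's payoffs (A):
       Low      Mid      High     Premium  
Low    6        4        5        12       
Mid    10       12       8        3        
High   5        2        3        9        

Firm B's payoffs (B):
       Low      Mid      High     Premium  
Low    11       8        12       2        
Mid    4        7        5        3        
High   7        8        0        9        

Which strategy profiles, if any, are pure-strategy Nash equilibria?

(Mid, Mid)

A profile is a Nash equilibrium when each player is best-responding to the other.
Firm A's best responses — vs Low: Mid (payoff 10); vs Mid: Mid (payoff 12); vs High: Mid (payoff 8); vs Premium: Low (payoff 12).
Firm B's best responses — vs Low: High (payoff 12); vs Mid: Mid (payoff 7); vs High: Premium (payoff 9).
The only mutual best response is (Mid, Mid); neither player gains by switching there.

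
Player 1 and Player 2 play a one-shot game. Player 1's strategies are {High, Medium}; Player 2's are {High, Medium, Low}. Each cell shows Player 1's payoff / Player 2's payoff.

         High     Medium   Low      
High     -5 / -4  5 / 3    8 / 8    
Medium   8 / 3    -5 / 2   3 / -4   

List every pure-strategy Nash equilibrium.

(High, Low) and (Medium, High)

Find each player's best response to every opponent strategy; NE are the intersections.
Player 1's best responses — vs High: Medium (payoff 8); vs Medium: High (payoff 5); vs Low: High (payoff 8).
Player 2's best responses — vs High: Low (payoff 8); vs Medium: High (payoff 3).
Mutual best responses occur at (High, Low) and (Medium, High); at each, neither player gains by switching.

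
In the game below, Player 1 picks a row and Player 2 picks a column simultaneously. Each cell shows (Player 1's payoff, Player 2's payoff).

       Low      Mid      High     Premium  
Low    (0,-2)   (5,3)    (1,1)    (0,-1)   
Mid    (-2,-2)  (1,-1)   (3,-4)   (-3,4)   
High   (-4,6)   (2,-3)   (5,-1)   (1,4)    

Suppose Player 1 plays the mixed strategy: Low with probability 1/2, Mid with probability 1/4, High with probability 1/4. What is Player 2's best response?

Premium

Player 2's best reply maximizes expected payoff against the mix.
Low: (1/2)·(-2) + (1/4)·(-2) + (1/4)·6 = 0
Mid: (1/2)·3 + (1/4)·(-1) + (1/4)·(-3) = 1/2
High: (1/2)·1 + (1/4)·(-4) + (1/4)·(-1) = -3/4
Premium: (1/2)·(-1) + (1/4)·4 + (1/4)·4 = 3/2
Highest expected payoff is 3/2, from Premium.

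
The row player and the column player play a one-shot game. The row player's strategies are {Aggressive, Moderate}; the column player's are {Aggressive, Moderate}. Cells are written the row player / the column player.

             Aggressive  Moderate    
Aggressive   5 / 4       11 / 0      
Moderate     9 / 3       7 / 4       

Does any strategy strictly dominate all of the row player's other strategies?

No strictly dominant strategy

A strategy is strictly dominant if it gives the row player a strictly higher payoff than every other strategy, against every choice by the opponent.
Aggressive is not dominant: against Aggressive, Moderate gives 9 > 5.
Moderate is not dominant: against Moderate, Aggressive gives 11 > 7.
No single strategy is best against every opponent action.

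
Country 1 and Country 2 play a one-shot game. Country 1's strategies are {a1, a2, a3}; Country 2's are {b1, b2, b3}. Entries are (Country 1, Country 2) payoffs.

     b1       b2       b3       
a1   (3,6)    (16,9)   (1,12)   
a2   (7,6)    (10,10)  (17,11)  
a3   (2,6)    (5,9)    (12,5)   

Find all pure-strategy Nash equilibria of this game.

Find each player's best response to every opponent strategy; NE are the intersections.
Country 1's best responses — vs b1: a2 (payoff 7); vs b2: a1 (payoff 16); vs b3: a2 (payoff 17).
Country 2's best responses — vs a1: b3 (payoff 12); vs a2: b3 (payoff 11); vs a3: b2 (payoff 9).
The only mutual best response is (a2, b3); neither player gains by switching there.

(a2, b3)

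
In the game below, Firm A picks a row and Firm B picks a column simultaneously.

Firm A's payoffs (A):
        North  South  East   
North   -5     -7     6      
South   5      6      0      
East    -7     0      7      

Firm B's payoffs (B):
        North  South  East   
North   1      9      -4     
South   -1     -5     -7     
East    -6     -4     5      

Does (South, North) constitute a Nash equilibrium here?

Yes

Holding Firm B at North: Firm A gets 5 from South, versus -5 from North, -7 from East. No profitable deviation for Firm A.
Holding Firm A at South: Firm B gets -1 from North, versus -5 from South, -7 from East. No profitable deviation for Firm B either.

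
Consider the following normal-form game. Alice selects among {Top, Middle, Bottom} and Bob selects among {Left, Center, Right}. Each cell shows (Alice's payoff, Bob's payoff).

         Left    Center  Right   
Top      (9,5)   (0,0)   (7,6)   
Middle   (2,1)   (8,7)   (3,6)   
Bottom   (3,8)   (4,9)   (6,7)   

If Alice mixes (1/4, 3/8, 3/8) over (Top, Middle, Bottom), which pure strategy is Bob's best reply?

Bob's best reply maximizes expected payoff against the mix.
Left: (1/4)·5 + (3/8)·1 + (3/8)·8 = 37/8
Center: (1/4)·0 + (3/8)·7 + (3/8)·9 = 6
Right: (1/4)·6 + (3/8)·6 + (3/8)·7 = 51/8
Highest expected payoff is 51/8, from Right.

Right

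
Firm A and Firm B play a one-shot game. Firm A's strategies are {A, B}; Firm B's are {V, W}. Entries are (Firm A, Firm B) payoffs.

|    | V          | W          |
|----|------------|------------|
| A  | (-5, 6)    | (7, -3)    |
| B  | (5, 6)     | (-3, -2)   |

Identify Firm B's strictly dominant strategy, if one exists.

Check whether one of Firm B's strategies beats all alternatives regardless of what the opponent does.
V strictly dominates: vs A: 6 > -3; vs B: 6 > -2.

V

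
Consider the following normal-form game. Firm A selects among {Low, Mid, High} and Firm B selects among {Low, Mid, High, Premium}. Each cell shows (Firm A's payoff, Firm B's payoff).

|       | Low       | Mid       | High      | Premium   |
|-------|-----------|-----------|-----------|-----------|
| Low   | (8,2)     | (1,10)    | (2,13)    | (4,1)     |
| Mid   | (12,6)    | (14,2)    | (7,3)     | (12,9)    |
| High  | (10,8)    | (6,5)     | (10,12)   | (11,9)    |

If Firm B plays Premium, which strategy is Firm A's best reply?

With Firm B fixed at Premium, Firm A's payoffs are: Low → 4, Mid → 12, High → 11.
The maximum is 12, achieved by Mid.

Mid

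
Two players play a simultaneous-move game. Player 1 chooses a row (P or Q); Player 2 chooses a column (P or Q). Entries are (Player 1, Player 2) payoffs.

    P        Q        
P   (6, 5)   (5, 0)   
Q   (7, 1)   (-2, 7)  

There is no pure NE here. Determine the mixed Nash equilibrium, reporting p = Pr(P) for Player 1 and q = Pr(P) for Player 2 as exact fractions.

Each player's mixing probability is pinned down by making the *other* player indifferent.
Player 2 indifferent between P and Q: p·5 + (1−p)·1 = p·0 + (1−p)·7 ⟹ 1 + 4p = 7 + (-7)p ⟹ p = 6/11.
Player 1 indifferent between P and Q: q·6 + (1−q)·5 = q·7 + (1−q)·(-2) ⟹ 5 + 1q = (-2) + 9q ⟹ q = 7/8.

p = 6/11, q = 7/8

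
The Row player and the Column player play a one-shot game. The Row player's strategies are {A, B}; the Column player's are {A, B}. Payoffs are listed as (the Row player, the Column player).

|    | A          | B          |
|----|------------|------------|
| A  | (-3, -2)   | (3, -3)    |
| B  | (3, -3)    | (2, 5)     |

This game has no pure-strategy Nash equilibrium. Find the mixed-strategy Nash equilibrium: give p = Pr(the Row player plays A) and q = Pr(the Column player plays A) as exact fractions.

In a mixed NE each player is indifferent between their pure strategies, so the opponent's mix sets the indifference.
The Column player indifferent between A and B: p·(-2) + (1−p)·(-3) = p·(-3) + (1−p)·5 ⟹ (-3) + 1p = 5 + (-8)p ⟹ p = 8/9.
The Row player indifferent between A and B: q·(-3) + (1−q)·3 = q·3 + (1−q)·2 ⟹ 3 + (-6)q = 2 + 1q ⟹ q = 1/7.

p = 8/9, q = 1/7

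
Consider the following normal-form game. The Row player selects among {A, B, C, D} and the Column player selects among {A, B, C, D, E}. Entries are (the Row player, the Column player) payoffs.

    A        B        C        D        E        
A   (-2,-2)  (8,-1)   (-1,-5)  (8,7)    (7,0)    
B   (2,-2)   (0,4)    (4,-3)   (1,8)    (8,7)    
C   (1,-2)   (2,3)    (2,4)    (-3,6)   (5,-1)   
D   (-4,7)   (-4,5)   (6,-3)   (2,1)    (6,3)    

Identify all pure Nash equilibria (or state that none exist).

Find each player's best response to every opponent strategy; NE are the intersections.
The Row player's best responses — vs A: B (payoff 2); vs B: A (payoff 8); vs C: D (payoff 6); vs D: A (payoff 8); vs E: B (payoff 8).
The Column player's best responses — vs A: D (payoff 7); vs B: D (payoff 8); vs C: D (payoff 6); vs D: A (payoff 7).
The only mutual best response is (A, D); neither player gains by switching there.

(A, D)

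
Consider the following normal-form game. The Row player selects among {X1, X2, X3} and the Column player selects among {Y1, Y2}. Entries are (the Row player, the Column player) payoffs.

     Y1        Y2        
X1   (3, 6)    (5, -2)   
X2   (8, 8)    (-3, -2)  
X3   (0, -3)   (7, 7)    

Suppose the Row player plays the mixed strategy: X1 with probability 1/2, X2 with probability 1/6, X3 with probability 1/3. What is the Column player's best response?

Y1

The Column player's best reply maximizes expected payoff against the mix.
Y1: (1/2)·6 + (1/6)·8 + (1/3)·(-3) = 10/3
Y2: (1/2)·(-2) + (1/6)·(-2) + (1/3)·7 = 1
Highest expected payoff is 10/3, from Y1.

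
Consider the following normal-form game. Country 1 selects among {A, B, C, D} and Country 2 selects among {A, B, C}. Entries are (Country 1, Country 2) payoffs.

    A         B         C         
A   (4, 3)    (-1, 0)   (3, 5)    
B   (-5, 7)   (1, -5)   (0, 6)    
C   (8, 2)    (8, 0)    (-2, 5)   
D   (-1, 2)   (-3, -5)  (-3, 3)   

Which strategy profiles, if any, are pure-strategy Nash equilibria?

(A, C)

Find each player's best response to every opponent strategy; NE are the intersections.
Country 1's best responses — vs A: C (payoff 8); vs B: C (payoff 8); vs C: A (payoff 3).
Country 2's best responses — vs A: C (payoff 5); vs B: A (payoff 7); vs C: C (payoff 5); vs D: C (payoff 3).
The only mutual best response is (A, C); neither player gains by switching there.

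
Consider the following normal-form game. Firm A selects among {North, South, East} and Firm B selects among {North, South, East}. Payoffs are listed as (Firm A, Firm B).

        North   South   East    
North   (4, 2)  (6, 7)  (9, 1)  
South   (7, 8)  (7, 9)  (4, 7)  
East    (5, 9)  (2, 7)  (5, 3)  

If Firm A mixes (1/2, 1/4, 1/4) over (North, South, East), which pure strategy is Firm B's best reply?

Compute Firm B's expected payoff from each pure strategy against the given mix.
North: (1/2)·2 + (1/4)·8 + (1/4)·9 = 21/4
South: (1/2)·7 + (1/4)·9 + (1/4)·7 = 15/2
East: (1/2)·1 + (1/4)·7 + (1/4)·3 = 3
Highest expected payoff is 15/2, from South.

South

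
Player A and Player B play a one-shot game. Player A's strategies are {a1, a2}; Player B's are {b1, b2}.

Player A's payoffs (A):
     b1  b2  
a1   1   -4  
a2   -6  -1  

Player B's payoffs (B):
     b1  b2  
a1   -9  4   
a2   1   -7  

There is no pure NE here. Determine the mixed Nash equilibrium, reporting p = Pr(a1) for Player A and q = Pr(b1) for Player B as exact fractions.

In a mixed NE each player is indifferent between their pure strategies, so the opponent's mix sets the indifference.
Player B indifferent between b1 and b2: p·(-9) + (1−p)·1 = p·4 + (1−p)·(-7) ⟹ 1 + (-10)p = (-7) + 11p ⟹ p = 8/21.
Player A indifferent between a1 and a2: q·1 + (1−q)·(-4) = q·(-6) + (1−q)·(-1) ⟹ (-4) + 5q = (-1) + (-5)q ⟹ q = 3/10.

p = 8/21, q = 3/10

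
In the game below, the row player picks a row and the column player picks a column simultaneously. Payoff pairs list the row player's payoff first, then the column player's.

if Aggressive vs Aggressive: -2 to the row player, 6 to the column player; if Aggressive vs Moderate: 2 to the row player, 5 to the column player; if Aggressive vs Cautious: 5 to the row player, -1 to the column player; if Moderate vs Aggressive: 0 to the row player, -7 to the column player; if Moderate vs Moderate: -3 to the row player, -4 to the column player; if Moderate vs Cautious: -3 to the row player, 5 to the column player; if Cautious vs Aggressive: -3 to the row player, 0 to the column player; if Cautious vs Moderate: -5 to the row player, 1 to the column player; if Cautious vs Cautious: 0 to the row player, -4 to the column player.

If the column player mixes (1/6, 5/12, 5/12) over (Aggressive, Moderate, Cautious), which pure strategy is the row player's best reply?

The row player's best reply maximizes expected payoff against the mix.
Aggressive: (1/6)·(-2) + (5/12)·2 + (5/12)·5 = 31/12
Moderate: (1/6)·0 + (5/12)·(-3) + (5/12)·(-3) = -5/2
Cautious: (1/6)·(-3) + (5/12)·(-5) + (5/12)·0 = -31/12
Highest expected payoff is 31/12, from Aggressive.

Aggressive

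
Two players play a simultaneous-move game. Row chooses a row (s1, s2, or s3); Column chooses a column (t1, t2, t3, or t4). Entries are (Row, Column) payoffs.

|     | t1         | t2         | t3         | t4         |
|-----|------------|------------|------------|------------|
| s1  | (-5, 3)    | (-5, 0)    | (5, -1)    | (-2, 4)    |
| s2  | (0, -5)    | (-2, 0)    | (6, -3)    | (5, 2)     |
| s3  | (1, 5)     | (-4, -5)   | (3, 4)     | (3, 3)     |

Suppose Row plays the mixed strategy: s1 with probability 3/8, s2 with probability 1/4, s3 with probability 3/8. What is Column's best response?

t4

Column's best reply maximizes expected payoff against the mix.
t1: (3/8)·3 + (1/4)·(-5) + (3/8)·5 = 7/4
t2: (3/8)·0 + (1/4)·0 + (3/8)·(-5) = -15/8
t3: (3/8)·(-1) + (1/4)·(-3) + (3/8)·4 = 3/8
t4: (3/8)·4 + (1/4)·2 + (3/8)·3 = 25/8
Highest expected payoff is 25/8, from t4.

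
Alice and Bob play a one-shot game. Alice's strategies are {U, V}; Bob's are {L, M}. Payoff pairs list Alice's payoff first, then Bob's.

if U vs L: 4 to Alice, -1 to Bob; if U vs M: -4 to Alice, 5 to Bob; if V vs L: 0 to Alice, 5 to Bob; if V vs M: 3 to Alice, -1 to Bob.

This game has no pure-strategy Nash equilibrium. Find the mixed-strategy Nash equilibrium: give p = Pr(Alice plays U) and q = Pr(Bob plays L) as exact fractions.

p = 1/2, q = 7/11

Each player's mixing probability is pinned down by making the *other* player indifferent.
Bob indifferent between L and M: p·(-1) + (1−p)·5 = p·5 + (1−p)·(-1) ⟹ 5 + (-6)p = (-1) + 6p ⟹ p = 1/2.
Alice indifferent between U and V: q·4 + (1−q)·(-4) = q·0 + (1−q)·3 ⟹ (-4) + 8q = 3 + (-3)q ⟹ q = 7/11.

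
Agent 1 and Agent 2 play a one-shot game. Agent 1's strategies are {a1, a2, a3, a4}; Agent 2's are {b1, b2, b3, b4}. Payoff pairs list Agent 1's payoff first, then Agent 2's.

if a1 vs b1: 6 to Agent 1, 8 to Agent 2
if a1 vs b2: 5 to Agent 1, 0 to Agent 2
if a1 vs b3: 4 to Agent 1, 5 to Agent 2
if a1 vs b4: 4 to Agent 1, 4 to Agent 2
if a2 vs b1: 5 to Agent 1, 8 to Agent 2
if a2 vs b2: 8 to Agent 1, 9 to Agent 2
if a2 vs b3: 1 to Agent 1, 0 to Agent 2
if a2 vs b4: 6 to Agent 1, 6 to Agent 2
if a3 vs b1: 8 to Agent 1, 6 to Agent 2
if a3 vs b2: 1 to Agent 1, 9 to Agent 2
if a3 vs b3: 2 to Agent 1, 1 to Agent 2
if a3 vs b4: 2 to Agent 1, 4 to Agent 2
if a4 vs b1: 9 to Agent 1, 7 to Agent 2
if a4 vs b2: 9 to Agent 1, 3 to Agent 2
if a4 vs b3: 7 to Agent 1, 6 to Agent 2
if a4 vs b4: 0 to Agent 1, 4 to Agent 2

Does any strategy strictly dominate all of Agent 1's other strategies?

No strictly dominant strategy

Check whether one of Agent 1's strategies beats all alternatives regardless of what the opponent does.
a1 is not dominant: against b1, a3 gives 8 > 6.
a2 is not dominant: against b1, a1 gives 6 > 5.
a3 is not dominant: against b1, a4 gives 9 > 8.
a4 is not dominant: against b4, a1 gives 4 > 0.
No single strategy is best against every opponent action.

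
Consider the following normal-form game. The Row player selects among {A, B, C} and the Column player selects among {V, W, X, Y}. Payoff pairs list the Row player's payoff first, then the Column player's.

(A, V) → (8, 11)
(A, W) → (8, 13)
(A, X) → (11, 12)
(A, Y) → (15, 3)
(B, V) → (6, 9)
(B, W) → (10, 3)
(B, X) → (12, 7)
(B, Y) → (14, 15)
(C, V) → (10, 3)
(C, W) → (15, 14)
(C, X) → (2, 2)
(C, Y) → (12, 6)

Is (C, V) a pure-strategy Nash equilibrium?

Holding the Column player at V: the Row player gets 10 from C, versus 8 from A, 6 from B. No profitable deviation for the Row player.
Holding the Row player at C: the Column player gets 3 from V but could get 14 by switching to W. The Column player has a profitable deviation.

No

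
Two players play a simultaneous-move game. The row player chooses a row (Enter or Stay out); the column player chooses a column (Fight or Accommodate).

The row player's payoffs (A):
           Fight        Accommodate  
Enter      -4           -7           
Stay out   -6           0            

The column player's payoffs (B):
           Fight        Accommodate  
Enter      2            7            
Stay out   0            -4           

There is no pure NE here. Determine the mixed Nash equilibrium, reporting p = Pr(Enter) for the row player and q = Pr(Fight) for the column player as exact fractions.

p = 4/9, q = 7/9

In a mixed NE each player is indifferent between their pure strategies, so the opponent's mix sets the indifference.
The column player indifferent between Fight and Accommodate: p·2 + (1−p)·0 = p·7 + (1−p)·(-4) ⟹ 0 + 2p = (-4) + 11p ⟹ p = 4/9.
The row player indifferent between Enter and Stay out: q·(-4) + (1−q)·(-7) = q·(-6) + (1−q)·0 ⟹ (-7) + 3q = 0 + (-6)q ⟹ q = 7/9.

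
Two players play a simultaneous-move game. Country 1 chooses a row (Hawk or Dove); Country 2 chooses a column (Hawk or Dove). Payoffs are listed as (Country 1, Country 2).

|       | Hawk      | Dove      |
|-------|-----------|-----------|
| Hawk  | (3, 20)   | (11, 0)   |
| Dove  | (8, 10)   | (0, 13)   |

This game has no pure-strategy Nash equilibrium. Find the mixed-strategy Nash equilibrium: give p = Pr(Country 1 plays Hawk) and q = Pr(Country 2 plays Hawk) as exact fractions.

In a mixed NE each player is indifferent between their pure strategies, so the opponent's mix sets the indifference.
Country 2 indifferent between Hawk and Dove: p·20 + (1−p)·10 = p·0 + (1−p)·13 ⟹ 10 + 10p = 13 + (-13)p ⟹ p = 3/23.
Country 1 indifferent between Hawk and Dove: q·3 + (1−q)·11 = q·8 + (1−q)·0 ⟹ 11 + (-8)q = 0 + 8q ⟹ q = 11/16.

p = 3/23, q = 11/16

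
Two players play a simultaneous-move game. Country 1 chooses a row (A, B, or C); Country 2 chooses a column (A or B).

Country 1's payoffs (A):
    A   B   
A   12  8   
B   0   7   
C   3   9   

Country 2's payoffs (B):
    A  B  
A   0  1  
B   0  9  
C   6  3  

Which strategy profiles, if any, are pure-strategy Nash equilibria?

No pure-strategy Nash equilibrium

A profile is a Nash equilibrium when each player is best-responding to the other.
Country 1's best responses — vs A: A (payoff 12); vs B: C (payoff 9).
Country 2's best responses — vs A: B (payoff 1); vs B: B (payoff 9); vs C: A (payoff 6).
No cell has both players best-responding. For instance, Country 1's best reply to A is A, but against A Country 2 prefers B over A.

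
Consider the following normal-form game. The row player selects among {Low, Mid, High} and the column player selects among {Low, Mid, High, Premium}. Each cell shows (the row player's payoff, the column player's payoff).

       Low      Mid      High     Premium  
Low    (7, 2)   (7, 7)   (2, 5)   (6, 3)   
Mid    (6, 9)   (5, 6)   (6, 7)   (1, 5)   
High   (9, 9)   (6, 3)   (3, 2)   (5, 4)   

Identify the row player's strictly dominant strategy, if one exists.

A strategy is strictly dominant if it gives the row player a strictly higher payoff than every other strategy, against every choice by the opponent.
Low is not dominant: against Low, High gives 9 > 7.
Mid is not dominant: against Low, Low gives 7 > 6.
High is not dominant: against Mid, Low gives 7 > 6.
No single strategy is best against every opponent action.

No strictly dominant strategy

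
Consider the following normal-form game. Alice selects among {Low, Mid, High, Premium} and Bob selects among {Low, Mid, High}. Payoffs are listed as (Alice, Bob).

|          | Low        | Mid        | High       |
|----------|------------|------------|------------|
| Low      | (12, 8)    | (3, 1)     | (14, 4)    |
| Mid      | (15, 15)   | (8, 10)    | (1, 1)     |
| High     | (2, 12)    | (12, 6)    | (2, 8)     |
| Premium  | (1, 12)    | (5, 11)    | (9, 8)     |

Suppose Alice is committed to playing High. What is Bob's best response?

With Alice fixed at High, Bob's payoffs are: Low → 12, Mid → 6, High → 8.
The maximum is 12, achieved by Low.

Low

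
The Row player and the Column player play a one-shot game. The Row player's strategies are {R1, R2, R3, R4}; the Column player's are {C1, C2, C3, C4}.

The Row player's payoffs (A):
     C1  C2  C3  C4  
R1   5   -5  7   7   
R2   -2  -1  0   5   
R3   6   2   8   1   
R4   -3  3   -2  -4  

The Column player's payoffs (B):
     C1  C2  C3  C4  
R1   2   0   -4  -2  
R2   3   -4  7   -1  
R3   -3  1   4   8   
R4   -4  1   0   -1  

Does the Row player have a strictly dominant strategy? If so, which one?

Check whether one of the Row player's strategies beats all alternatives regardless of what the opponent does.
R1 is not dominant: against C1, R3 gives 6 > 5.
R2 is not dominant: against C1, R1 gives 5 > -2.
R3 is not dominant: against C2, R4 gives 3 > 2.
R4 is not dominant: against C1, R1 gives 5 > -3.
No single strategy is best against every opponent action.

None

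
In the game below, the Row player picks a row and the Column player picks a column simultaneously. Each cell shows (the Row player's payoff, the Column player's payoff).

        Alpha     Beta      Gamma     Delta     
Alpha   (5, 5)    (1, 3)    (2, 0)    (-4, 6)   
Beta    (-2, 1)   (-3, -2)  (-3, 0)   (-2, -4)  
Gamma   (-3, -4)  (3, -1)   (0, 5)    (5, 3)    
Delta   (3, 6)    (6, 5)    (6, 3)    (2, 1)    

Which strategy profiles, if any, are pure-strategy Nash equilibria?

Find each player's best response to every opponent strategy; NE are the intersections.
The Row player's best responses — vs Alpha: Alpha (payoff 5); vs Beta: Delta (payoff 6); vs Gamma: Delta (payoff 6); vs Delta: Gamma (payoff 5).
The Column player's best responses — vs Alpha: Delta (payoff 6); vs Beta: Alpha (payoff 1); vs Gamma: Gamma (payoff 5); vs Delta: Alpha (payoff 6).
No cell has both players best-responding. For instance, the Row player's best reply to Alpha is Alpha, but against Alpha the Column player prefers Delta over Alpha.

No pure-strategy Nash equilibrium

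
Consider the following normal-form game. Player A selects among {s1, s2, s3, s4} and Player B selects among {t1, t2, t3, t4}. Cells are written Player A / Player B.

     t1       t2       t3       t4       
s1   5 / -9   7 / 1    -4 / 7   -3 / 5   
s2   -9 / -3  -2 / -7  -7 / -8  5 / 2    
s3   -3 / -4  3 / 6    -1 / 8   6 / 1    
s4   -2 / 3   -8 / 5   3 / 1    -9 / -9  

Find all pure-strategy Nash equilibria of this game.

Find each player's best response to every opponent strategy; NE are the intersections.
Player A's best responses — vs t1: s1 (payoff 5); vs t2: s1 (payoff 7); vs t3: s4 (payoff 3); vs t4: s3 (payoff 6).
Player B's best responses — vs s1: t3 (payoff 7); vs s2: t4 (payoff 2); vs s3: t3 (payoff 8); vs s4: t2 (payoff 5).
No cell has both players best-responding. For instance, Player A's best reply to t2 is s1, but against s1 Player B prefers t3 over t2.

There is no pure-strategy Nash equilibrium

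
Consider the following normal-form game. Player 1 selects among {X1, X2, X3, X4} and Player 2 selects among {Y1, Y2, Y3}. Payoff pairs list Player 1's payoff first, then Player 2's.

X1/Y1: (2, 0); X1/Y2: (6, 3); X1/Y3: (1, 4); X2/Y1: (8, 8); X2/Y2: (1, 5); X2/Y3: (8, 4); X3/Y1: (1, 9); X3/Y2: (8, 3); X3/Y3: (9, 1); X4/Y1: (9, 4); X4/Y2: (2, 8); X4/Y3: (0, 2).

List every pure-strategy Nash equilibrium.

None

Check mutual best responses: a cell is a NE iff neither player can gain by unilaterally deviating.
Player 1's best responses — vs Y1: X4 (payoff 9); vs Y2: X3 (payoff 8); vs Y3: X3 (payoff 9).
Player 2's best responses — vs X1: Y3 (payoff 4); vs X2: Y1 (payoff 8); vs X3: Y1 (payoff 9); vs X4: Y2 (payoff 8).
No cell has both players best-responding. For instance, Player 1's best reply to Y3 is X3, but against X3 Player 2 prefers Y1 over Y3.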